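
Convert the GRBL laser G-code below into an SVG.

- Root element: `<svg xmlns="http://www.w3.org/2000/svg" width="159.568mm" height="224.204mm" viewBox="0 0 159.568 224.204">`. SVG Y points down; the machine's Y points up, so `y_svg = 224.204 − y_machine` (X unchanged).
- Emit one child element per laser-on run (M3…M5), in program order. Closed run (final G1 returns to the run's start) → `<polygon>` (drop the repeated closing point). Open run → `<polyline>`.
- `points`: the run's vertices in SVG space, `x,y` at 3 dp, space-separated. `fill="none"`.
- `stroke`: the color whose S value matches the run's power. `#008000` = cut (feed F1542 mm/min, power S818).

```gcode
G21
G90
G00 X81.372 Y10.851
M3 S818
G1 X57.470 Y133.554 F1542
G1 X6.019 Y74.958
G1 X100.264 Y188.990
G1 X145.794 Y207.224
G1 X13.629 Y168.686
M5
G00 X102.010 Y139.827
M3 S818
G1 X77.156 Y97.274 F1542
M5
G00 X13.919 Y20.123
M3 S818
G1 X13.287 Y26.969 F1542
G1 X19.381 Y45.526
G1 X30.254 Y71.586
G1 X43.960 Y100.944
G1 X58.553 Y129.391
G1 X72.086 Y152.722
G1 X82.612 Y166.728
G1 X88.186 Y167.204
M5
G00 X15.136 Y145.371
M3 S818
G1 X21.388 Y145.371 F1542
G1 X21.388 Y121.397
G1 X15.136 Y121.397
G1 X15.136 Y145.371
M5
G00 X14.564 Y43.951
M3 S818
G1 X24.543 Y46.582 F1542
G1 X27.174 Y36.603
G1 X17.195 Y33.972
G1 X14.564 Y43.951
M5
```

y_svg = 224.204 − y_m. Every run uses S818, so all elements get stroke `#008000` (cut).

[1] open run; points: 81.372,213.353 57.470,90.650 6.019,149.246 100.264,35.214 145.794,16.980 13.629,55.518

[2] open run; points: 102.010,84.377 77.156,126.930

[3] open run; points: 13.919,204.081 13.287,197.235 19.381,178.678 30.254,152.618 43.960,123.260 58.553,94.813 72.086,71.482 82.612,57.476 88.186,57.000

[4] closed run; points: 15.136,78.833 21.388,78.833 21.388,102.807 15.136,102.807

[5] closed run; points: 14.564,180.253 24.543,177.622 27.174,187.601 17.195,190.232

<svg xmlns="http://www.w3.org/2000/svg" width="159.568mm" height="224.204mm" viewBox="0 0 159.568 224.204">
  <polyline points="81.372,213.353 57.470,90.650 6.019,149.246 100.264,35.214 145.794,16.980 13.629,55.518" fill="none" stroke="#008000"/>
  <polyline points="102.010,84.377 77.156,126.930" fill="none" stroke="#008000"/>
  <polyline points="13.919,204.081 13.287,197.235 19.381,178.678 30.254,152.618 43.960,123.260 58.553,94.813 72.086,71.482 82.612,57.476 88.186,57.000" fill="none" stroke="#008000"/>
  <polygon points="15.136,78.833 21.388,78.833 21.388,102.807 15.136,102.807" fill="none" stroke="#008000"/>
  <polygon points="14.564,180.253 24.543,177.622 27.174,187.601 17.195,190.232" fill="none" stroke="#008000"/>
</svg>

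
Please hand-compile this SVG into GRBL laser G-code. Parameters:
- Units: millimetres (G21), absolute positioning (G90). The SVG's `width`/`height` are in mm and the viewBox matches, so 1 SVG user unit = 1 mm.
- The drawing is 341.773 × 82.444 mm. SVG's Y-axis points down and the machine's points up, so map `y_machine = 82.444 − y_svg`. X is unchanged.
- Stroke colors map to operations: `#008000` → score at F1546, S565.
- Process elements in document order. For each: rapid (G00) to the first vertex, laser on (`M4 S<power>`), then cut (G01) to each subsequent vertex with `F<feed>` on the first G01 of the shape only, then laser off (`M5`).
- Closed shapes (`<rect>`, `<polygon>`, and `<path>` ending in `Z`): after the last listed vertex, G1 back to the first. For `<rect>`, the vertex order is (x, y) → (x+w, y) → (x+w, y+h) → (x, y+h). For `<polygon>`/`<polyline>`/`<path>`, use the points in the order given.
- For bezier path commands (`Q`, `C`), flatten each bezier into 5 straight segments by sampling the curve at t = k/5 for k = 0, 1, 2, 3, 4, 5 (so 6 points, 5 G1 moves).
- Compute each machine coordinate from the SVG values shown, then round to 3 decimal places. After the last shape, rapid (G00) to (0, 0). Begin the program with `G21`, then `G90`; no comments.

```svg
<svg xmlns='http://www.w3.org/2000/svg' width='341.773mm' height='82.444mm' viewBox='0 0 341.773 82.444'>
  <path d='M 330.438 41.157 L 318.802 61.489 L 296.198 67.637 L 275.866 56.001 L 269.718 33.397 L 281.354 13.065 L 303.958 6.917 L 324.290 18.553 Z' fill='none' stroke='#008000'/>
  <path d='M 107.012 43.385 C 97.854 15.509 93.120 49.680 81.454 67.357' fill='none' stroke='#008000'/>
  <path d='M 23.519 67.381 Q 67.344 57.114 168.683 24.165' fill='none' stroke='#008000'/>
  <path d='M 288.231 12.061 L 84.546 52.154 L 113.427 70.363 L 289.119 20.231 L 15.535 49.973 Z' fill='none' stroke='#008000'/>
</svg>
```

Since the viewBox matches the mm dimensions, user units are millimetres directly. The only transform is the Y-flip y_m = 82.444 − y_svg.

Shape 1 is a regular polygon drawn with `<path>`. Its stroke #008000 means score at S565, F1546. After flipping Y the toolpath is (330.438,41.287) → (318.802,20.955) → (296.198,14.807) → (275.866,26.443) → (269.718,49.047) → (281.354,69.379) → (303.958,75.527) → (324.290,63.891) → (330.438,41.287), returning to the start.

Shape 2 is a cubic bezier drawn with `<path>`. Its stroke #008000 means score at S565, F1546. After flipping Y the toolpath is (107.012,39.059) → (101.957,48.967) → (97.419,47.754) → (92.853,39.190) → (87.713,27.044) → (81.454,15.087).

Shape 3 is a quadratic bezier drawn with `<path>`. Its stroke #008000 means score at S565, F1546. After flipping Y the toolpath is (23.519,15.063) → (43.350,20.077) → (67.781,26.906) → (96.814,35.549) → (130.448,46.007) → (168.683,58.279).

Shape 4 is a closed polygon drawn with `<path>`. Its stroke #008000 means score at S565, F1546. After flipping Y the toolpath is (288.231,70.383) → (84.546,30.290) → (113.427,12.081) → (289.119,62.213) → (15.535,32.471) → (288.231,70.383), returning to the start.

G21
G90
G00 X330.438 Y41.287
M4 S565
G01 X318.802 Y20.955 F1546
G01 X296.198 Y14.807
G01 X275.866 Y26.443
G01 X269.718 Y49.047
G01 X281.354 Y69.379
G01 X303.958 Y75.527
G01 X324.290 Y63.891
G01 X330.438 Y41.287
M5
G00 X107.012 Y39.059
M4 S565
G01 X101.957 Y48.967 F1546
G01 X97.419 Y47.754
G01 X92.853 Y39.190
G01 X87.713 Y27.044
G01 X81.454 Y15.087
M5
G00 X23.519 Y15.063
M4 S565
G01 X43.350 Y20.077 F1546
G01 X67.781 Y26.906
G01 X96.814 Y35.549
G01 X130.448 Y46.007
G01 X168.683 Y58.279
M5
G00 X288.231 Y70.383
M4 S565
G01 X84.546 Y30.290 F1546
G01 X113.427 Y12.081
G01 X289.119 Y62.213
G01 X15.535 Y32.471
G01 X288.231 Y70.383
M5
G00 X0.000 Y0.000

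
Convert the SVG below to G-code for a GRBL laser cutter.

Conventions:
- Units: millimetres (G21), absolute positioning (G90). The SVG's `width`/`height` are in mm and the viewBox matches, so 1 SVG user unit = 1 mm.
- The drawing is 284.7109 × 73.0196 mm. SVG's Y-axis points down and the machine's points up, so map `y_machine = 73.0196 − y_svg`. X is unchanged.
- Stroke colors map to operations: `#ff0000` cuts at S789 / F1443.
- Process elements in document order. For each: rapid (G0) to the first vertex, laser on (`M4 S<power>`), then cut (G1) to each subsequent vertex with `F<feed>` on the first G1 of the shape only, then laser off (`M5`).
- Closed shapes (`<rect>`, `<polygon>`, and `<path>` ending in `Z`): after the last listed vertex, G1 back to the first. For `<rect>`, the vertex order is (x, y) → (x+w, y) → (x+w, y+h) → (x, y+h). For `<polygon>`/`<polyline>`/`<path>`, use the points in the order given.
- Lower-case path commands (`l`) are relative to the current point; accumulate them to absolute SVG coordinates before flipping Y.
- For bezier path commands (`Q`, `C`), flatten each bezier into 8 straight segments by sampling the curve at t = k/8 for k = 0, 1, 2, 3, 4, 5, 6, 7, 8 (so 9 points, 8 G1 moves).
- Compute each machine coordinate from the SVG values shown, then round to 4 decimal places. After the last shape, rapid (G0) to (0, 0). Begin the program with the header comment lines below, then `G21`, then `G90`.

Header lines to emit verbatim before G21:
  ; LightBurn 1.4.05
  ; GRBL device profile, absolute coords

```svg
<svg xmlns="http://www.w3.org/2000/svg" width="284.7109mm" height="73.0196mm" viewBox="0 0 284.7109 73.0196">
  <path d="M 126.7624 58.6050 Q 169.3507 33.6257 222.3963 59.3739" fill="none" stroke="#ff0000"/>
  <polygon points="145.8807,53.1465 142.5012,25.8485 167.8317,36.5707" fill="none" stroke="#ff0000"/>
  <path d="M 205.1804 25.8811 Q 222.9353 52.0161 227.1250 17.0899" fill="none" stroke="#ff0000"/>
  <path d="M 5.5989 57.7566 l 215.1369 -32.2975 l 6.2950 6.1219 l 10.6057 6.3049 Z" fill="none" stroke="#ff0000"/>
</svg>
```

; LightBurn 1.4.05
; GRBL device profile, absolute coords
G21
G90
G0 X126.7624 Y14.4146
M4 S789
G1 X137.5729 Y19.8668 F1443
G1 X148.7101 Y23.7338
G1 X160.1742 Y26.0155
G1 X171.9650 Y26.7120
G1 X184.0827 Y25.8233
G1 X196.5271 Y23.3493
G1 X209.2983 Y19.2901
G1 X222.3963 Y13.6457
M5
G0 X145.8807 Y19.8731
M4 S789
G1 X142.5012 Y47.1711 F1443
G1 X167.8317 Y36.4489
G1 X145.8807 Y19.8731
M5
G0 X205.1804 Y47.1385
M4 S789
G1 X209.4072 Y41.5588 F1443
G1 X213.2100 Y37.8873
G1 X216.5890 Y36.1240
G1 X219.5440 Y36.2688
G1 X222.0751 Y38.3218
G1 X224.1823 Y42.2829
G1 X225.8656 Y48.1522
G1 X227.1250 Y55.9297
M5
G0 X5.5989 Y15.2630
M4 S789
G1 X220.7358 Y47.5605 F1443
G1 X227.0308 Y41.4386
G1 X237.6365 Y35.1337
G1 X5.5989 Y15.2630
M5
G0 X0.0000 Y0.0000

Since the viewBox matches the mm dimensions, user units are millimetres directly. The only transform is the Y-flip y_m = 73.0196 − y_svg.

Shape 1 is a quadratic bezier drawn with `<path>`. Its stroke #ff0000 means cut at S789, F1443. After flipping Y the toolpath is (126.7624,14.4146) → (137.5729,19.8668) → (148.7101,23.7338) → (160.1742,26.0155) → (171.9650,26.7120) → (184.0827,25.8233) → (196.5271,23.3493) → (209.2983,19.2901) → (222.3963,13.6457).

Shape 2 is a regular polygon drawn with `<polygon>`. Its stroke #ff0000 means cut at S789, F1443. After flipping Y the toolpath is (145.8807,19.8731) → (142.5012,47.1711) → (167.8317,36.4489) → (145.8807,19.8731), returning to the start.

Shape 3 is a quadratic bezier drawn with `<path>`. Its stroke #ff0000 means cut at S789, F1443. After flipping Y the toolpath is (205.1804,47.1385) → (209.4072,41.5588) → (213.2100,37.8873) → (216.5890,36.1240) → (219.5440,36.2688) → (222.0751,38.3218) → (224.1823,42.2829) → (225.8656,48.1522) → (227.1250,55.9297).

Shape 4 is a closed polygon drawn with `<path>`. Its stroke #ff0000 means cut at S789, F1443. After flipping Y the toolpath is (5.5989,15.2630) → (220.7358,47.5605) → (227.0308,41.4386) → (237.6365,35.1337) → (5.5989,15.2630), returning to the start.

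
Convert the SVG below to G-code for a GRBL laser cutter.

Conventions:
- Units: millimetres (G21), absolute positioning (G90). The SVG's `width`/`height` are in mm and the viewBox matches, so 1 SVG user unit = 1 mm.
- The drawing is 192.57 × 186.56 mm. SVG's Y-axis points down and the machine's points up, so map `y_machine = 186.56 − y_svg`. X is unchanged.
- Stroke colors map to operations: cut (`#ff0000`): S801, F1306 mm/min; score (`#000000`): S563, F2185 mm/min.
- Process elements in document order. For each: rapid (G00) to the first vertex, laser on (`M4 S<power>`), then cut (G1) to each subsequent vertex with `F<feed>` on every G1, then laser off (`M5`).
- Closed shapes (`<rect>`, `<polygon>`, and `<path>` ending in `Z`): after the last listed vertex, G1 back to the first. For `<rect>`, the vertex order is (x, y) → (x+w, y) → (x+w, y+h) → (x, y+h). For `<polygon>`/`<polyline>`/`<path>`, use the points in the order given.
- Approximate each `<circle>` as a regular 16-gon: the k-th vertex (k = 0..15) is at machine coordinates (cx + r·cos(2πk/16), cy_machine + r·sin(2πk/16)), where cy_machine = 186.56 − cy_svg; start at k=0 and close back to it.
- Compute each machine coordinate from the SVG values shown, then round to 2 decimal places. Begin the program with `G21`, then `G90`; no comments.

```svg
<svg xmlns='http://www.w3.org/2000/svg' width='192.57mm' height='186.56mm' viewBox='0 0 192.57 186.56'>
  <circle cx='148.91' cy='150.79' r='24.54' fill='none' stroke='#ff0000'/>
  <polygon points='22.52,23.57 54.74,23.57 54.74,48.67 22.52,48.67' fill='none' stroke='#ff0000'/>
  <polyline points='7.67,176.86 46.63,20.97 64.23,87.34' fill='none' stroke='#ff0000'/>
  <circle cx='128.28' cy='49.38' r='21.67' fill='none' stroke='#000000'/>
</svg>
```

G21
G90
G00 X173.45 Y35.77
M4 S801
G1 X171.58 Y45.16 F1306
G1 X166.26 Y53.12 F1306
G1 X158.30 Y58.44 F1306
G1 X148.91 Y60.31 F1306
G1 X139.52 Y58.44 F1306
G1 X131.56 Y53.12 F1306
G1 X126.24 Y45.16 F1306
G1 X124.37 Y35.77 F1306
G1 X126.24 Y26.38 F1306
G1 X131.56 Y18.42 F1306
G1 X139.52 Y13.10 F1306
G1 X148.91 Y11.23 F1306
G1 X158.30 Y13.10 F1306
G1 X166.26 Y18.42 F1306
G1 X171.58 Y26.38 F1306
G1 X173.45 Y35.77 F1306
M5
G00 X22.52 Y162.99
M4 S801
G1 X54.74 Y162.99 F1306
G1 X54.74 Y137.89 F1306
G1 X22.52 Y137.89 F1306
G1 X22.52 Y162.99 F1306
M5
G00 X7.67 Y9.70
M4 S801
G1 X46.63 Y165.59 F1306
G1 X64.23 Y99.22 F1306
M5
G00 X149.95 Y137.18
M4 S563
G1 X148.30 Y145.47 F2185
G1 X143.60 Y152.50 F2185
G1 X136.57 Y157.20 F2185
G1 X128.28 Y158.85 F2185
G1 X119.99 Y157.20 F2185
G1 X112.96 Y152.50 F2185
G1 X108.26 Y145.47 F2185
G1 X106.61 Y137.18 F2185
G1 X108.26 Y128.89 F2185
G1 X112.96 Y121.86 F2185
G1 X119.99 Y117.16 F2185
G1 X128.28 Y115.51 F2185
G1 X136.57 Y117.16 F2185
G1 X143.60 Y121.86 F2185
G1 X148.30 Y128.89 F2185
G1 X149.95 Y137.18 F2185
M5

1 u = 1 mm; y_m = 186.56 − y.

[1] `<circle>` circle, #ff0000→cut S801 F1306: (173.45,35.77) → (171.58,45.16) → (166.26,53.12) → (158.30,58.44) → (148.91,60.31) → (139.52,58.44) → (131.56,53.12) → (126.24,45.16) → (124.37,35.77) → (126.24,26.38) → (131.56,18.42) → (139.52,13.10) → (148.91,11.23) → (158.30,13.10) → (166.26,18.42) → (171.58,26.38) → (173.45,35.77) (closed)

[2] `<polygon>` rectangle, #ff0000→cut S801 F1306: (22.52,162.99) → (54.74,162.99) → (54.74,137.89) → (22.52,137.89) → (22.52,162.99) (closed)

[3] `<polyline>` open polyline, #ff0000→cut S801 F1306: (7.67,9.70) → (46.63,165.59) → (64.23,99.22)

[4] `<circle>` circle, #000000→score S563 F2185: (149.95,137.18) → (148.30,145.47) → (143.60,152.50) → (136.57,157.20) → (128.28,158.85) → (119.99,157.20) → (112.96,152.50) → (108.26,145.47) → (106.61,137.18) → (108.26,128.89) → (112.96,121.86) → (119.99,117.16) → (128.28,115.51) → (136.57,117.16) → (143.60,121.86) → (148.30,128.89) → (149.95,137.18) (closed)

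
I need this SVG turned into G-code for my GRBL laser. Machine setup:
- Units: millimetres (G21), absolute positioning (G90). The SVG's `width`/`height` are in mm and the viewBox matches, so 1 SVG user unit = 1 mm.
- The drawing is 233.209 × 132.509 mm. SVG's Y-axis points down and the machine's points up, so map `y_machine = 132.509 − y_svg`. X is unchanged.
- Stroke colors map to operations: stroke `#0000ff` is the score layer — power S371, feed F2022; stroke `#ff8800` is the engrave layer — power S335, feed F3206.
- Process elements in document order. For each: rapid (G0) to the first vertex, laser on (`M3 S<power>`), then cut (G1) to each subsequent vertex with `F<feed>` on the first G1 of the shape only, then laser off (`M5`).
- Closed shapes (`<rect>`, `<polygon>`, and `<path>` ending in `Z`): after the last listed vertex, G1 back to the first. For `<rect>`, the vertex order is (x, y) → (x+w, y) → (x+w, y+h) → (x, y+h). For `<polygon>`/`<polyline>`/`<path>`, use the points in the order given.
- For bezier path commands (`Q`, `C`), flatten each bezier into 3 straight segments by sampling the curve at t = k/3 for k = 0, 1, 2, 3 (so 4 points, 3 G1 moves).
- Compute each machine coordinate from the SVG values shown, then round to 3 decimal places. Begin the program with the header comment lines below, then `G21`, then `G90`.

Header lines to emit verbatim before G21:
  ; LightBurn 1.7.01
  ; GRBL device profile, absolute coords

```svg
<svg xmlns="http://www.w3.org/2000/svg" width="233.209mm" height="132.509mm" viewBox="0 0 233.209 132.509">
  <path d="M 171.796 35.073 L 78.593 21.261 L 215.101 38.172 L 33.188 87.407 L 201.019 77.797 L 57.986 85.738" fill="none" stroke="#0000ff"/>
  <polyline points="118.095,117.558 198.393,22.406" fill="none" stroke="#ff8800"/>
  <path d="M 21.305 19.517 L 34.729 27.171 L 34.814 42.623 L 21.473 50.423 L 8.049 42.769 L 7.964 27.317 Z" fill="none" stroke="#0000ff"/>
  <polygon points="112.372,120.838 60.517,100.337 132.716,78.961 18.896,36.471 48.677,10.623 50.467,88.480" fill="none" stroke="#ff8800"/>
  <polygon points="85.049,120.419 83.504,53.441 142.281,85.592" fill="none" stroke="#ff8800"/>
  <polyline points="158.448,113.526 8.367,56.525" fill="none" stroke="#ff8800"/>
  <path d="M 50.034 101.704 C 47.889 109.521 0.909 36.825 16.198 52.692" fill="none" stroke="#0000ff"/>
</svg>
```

1 u = 1 mm; y_m = 132.509 − y.

[1] `<path>` open polyline, #0000ff→score S371 F2022: (171.796,97.436) → (78.593,111.248) → (215.101,94.337) → (33.188,45.102) → (201.019,54.712) → (57.986,46.771)

[2] `<polyline>` line segment, #ff8800→engrave S335 F3206: (118.095,14.951) → (198.393,110.103)

[3] `<path>` regular polygon, #0000ff→score S371 F2022: (21.305,112.992) → (34.729,105.338) → (34.814,89.886) → (21.473,82.086) → (8.049,89.740) → (7.964,105.192) → (21.305,112.992) (closed)

[4] `<polygon>` closed polygon, #ff8800→engrave S335 F3206: (112.372,11.671) → (60.517,32.172) → (132.716,53.548) → (18.896,96.038) → (48.677,121.886) → (50.467,44.029) → (112.372,11.671) (closed)

[5] `<polygon>` regular polygon, #ff8800→engrave S335 F3206: (85.049,12.090) → (83.504,79.068) → (142.281,46.917) → (85.049,12.090) (closed)

[6] `<polyline>` line segment, #ff8800→engrave S335 F3206: (158.448,18.983) → (8.367,75.984)

[7] `<path>` cubic bezier, #0000ff→score S371 F2022: (50.034,30.805) → (36.911,43.564) → (17.699,72.425) → (16.198,79.817)

; LightBurn 1.7.01
; GRBL device profile, absolute coords
G21
G90
G0 X171.796 Y97.436
M3 S371
G1 X78.593 Y111.248 F2022
G1 X215.101 Y94.337
G1 X33.188 Y45.102
G1 X201.019 Y54.712
G1 X57.986 Y46.771
M5
G0 X118.095 Y14.951
M3 S335
G1 X198.393 Y110.103 F3206
M5
G0 X21.305 Y112.992
M3 S371
G1 X34.729 Y105.338 F2022
G1 X34.814 Y89.886
G1 X21.473 Y82.086
G1 X8.049 Y89.740
G1 X7.964 Y105.192
G1 X21.305 Y112.992
M5
G0 X112.372 Y11.671
M3 S335
G1 X60.517 Y32.172 F3206
G1 X132.716 Y53.548
G1 X18.896 Y96.038
G1 X48.677 Y121.886
G1 X50.467 Y44.029
G1 X112.372 Y11.671
M5
G0 X85.049 Y12.090
M3 S335
G1 X83.504 Y79.068 F3206
G1 X142.281 Y46.917
G1 X85.049 Y12.090
M5
G0 X158.448 Y18.983
M3 S335
G1 X8.367 Y75.984 F3206
M5
G0 X50.034 Y30.805
M3 S371
G1 X36.911 Y43.564 F2022
G1 X17.699 Y72.425
G1 X16.198 Y79.817
M5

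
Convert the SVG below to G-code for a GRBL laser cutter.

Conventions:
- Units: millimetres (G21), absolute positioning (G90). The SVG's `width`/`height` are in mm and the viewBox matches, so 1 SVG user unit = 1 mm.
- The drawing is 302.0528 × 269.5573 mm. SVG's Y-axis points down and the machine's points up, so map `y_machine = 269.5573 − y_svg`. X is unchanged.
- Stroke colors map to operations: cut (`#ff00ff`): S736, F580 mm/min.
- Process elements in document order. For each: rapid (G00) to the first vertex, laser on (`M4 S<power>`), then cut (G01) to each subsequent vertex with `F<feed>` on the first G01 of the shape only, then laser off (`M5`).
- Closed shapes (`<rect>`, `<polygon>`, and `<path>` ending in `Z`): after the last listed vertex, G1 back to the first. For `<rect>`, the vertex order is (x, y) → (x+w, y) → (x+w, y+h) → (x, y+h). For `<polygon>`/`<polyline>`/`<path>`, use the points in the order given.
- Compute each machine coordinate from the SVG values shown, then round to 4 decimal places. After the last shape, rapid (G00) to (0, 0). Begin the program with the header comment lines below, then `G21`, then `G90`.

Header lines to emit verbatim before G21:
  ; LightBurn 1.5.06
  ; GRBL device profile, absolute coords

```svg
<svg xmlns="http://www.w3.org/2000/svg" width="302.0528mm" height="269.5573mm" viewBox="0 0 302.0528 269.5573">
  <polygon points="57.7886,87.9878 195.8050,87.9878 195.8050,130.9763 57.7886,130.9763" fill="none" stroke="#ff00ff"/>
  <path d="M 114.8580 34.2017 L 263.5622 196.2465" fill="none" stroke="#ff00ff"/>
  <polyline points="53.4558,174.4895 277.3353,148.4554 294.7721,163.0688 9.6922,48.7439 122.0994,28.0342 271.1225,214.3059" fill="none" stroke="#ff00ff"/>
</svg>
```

1 u = 1 mm; y_m = 269.5573 − y.

[1] `<polygon>` rectangle, #ff00ff→cut S736 F580: (57.7886,181.5695) → (195.8050,181.5695) → (195.8050,138.5810) → (57.7886,138.5810) → (57.7886,181.5695) (closed)

[2] `<path>` line segment, #ff00ff→cut S736 F580: (114.8580,235.3556) → (263.5622,73.3108)

[3] `<polyline>` open polyline, #ff00ff→cut S736 F580: (53.4558,95.0678) → (277.3353,121.1019) → (294.7721,106.4885) → (9.6922,220.8134) → (122.0994,241.5231) → (271.1225,55.2514)

; LightBurn 1.5.06
; GRBL device profile, absolute coords
G21
G90
G00 X57.7886 Y181.5695
M4 S736
G01 X195.8050 Y181.5695 F580
G01 X195.8050 Y138.5810
G01 X57.7886 Y138.5810
G01 X57.7886 Y181.5695
M5
G00 X114.8580 Y235.3556
M4 S736
G01 X263.5622 Y73.3108 F580
M5
G00 X53.4558 Y95.0678
M4 S736
G01 X277.3353 Y121.1019 F580
G01 X294.7721 Y106.4885
G01 X9.6922 Y220.8134
G01 X122.0994 Y241.5231
G01 X271.1225 Y55.2514
M5
G00 X0.0000 Y0.0000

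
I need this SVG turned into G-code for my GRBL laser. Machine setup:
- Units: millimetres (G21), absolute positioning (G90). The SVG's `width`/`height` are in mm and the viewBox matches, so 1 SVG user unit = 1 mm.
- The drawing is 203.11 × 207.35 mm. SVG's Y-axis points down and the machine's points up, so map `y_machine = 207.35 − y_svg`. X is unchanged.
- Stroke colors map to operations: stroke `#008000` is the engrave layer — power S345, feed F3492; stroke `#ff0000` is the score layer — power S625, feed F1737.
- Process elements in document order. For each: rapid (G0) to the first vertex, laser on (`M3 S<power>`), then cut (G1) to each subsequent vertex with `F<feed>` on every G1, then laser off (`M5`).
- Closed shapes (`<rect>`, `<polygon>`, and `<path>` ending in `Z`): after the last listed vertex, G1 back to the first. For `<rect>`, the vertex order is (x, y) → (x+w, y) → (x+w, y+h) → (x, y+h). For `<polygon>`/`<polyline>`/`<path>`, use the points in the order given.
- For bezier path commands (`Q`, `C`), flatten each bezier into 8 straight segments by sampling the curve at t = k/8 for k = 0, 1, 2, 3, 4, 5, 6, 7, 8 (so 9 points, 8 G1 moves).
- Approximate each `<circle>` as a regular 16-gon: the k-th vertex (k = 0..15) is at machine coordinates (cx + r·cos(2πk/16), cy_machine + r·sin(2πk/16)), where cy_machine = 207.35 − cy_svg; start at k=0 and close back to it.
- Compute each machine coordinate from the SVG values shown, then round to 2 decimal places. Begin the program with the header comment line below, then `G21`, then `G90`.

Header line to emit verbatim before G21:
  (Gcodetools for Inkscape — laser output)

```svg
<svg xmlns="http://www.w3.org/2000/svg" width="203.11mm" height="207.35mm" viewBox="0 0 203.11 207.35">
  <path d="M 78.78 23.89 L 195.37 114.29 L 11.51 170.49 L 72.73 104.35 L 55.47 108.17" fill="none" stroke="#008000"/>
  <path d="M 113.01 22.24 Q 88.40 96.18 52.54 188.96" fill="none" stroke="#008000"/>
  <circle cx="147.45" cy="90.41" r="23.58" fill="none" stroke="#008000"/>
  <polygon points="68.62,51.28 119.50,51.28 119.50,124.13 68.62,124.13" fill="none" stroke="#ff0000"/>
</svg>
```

1 u = 1 mm; y_m = 207.35 − y.

[1] `<path>` open polyline, #008000→engrave S345 F3492: (78.78,183.46) → (195.37,93.06) → (11.51,36.86) → (72.73,103.00) → (55.47,99.18)

[2] `<path>` quadratic bezier, #008000→engrave S345 F3492: (113.01,185.11) → (106.68,166.33) → (100.00,146.96) → (92.97,127.01) → (85.59,106.46) → (77.85,85.33) → (69.77,63.60) → (61.33,41.29) → (52.54,18.39)

[3] `<circle>` circle, #008000→engrave S345 F3492: (171.03,116.94) → (169.24,125.96) → (164.12,133.61) → (156.47,138.73) → (147.45,140.52) → (138.43,138.73) → (130.78,133.61) → (125.66,125.96) → (123.87,116.94) → (125.66,107.92) → (130.78,100.27) → (138.43,95.15) → (147.45,93.36) → (156.47,95.15) → (164.12,100.27) → (169.24,107.92) → (171.03,116.94) (closed)

[4] `<polygon>` rectangle, #ff0000→score S625 F1737: (68.62,156.07) → (119.50,156.07) → (119.50,83.22) → (68.62,83.22) → (68.62,156.07) (closed)

(Gcodetools for Inkscape — laser output)
G21
G90
G0 X78.78 Y183.46
M3 S345
G1 X195.37 Y93.06 F3492
G1 X11.51 Y36.86 F3492
G1 X72.73 Y103.00 F3492
G1 X55.47 Y99.18 F3492
M5
G0 X113.01 Y185.11
M3 S345
G1 X106.68 Y166.33 F3492
G1 X100.00 Y146.96 F3492
G1 X92.97 Y127.01 F3492
G1 X85.59 Y106.46 F3492
G1 X77.85 Y85.33 F3492
G1 X69.77 Y63.60 F3492
G1 X61.33 Y41.29 F3492
G1 X52.54 Y18.39 F3492
M5
G0 X171.03 Y116.94
M3 S345
G1 X169.24 Y125.96 F3492
G1 X164.12 Y133.61 F3492
G1 X156.47 Y138.73 F3492
G1 X147.45 Y140.52 F3492
G1 X138.43 Y138.73 F3492
G1 X130.78 Y133.61 F3492
G1 X125.66 Y125.96 F3492
G1 X123.87 Y116.94 F3492
G1 X125.66 Y107.92 F3492
G1 X130.78 Y100.27 F3492
G1 X138.43 Y95.15 F3492
G1 X147.45 Y93.36 F3492
G1 X156.47 Y95.15 F3492
G1 X164.12 Y100.27 F3492
G1 X169.24 Y107.92 F3492
G1 X171.03 Y116.94 F3492
M5
G0 X68.62 Y156.07
M3 S625
G1 X119.50 Y156.07 F1737
G1 X119.50 Y83.22 F1737
G1 X68.62 Y83.22 F1737
G1 X68.62 Y156.07 F1737
M5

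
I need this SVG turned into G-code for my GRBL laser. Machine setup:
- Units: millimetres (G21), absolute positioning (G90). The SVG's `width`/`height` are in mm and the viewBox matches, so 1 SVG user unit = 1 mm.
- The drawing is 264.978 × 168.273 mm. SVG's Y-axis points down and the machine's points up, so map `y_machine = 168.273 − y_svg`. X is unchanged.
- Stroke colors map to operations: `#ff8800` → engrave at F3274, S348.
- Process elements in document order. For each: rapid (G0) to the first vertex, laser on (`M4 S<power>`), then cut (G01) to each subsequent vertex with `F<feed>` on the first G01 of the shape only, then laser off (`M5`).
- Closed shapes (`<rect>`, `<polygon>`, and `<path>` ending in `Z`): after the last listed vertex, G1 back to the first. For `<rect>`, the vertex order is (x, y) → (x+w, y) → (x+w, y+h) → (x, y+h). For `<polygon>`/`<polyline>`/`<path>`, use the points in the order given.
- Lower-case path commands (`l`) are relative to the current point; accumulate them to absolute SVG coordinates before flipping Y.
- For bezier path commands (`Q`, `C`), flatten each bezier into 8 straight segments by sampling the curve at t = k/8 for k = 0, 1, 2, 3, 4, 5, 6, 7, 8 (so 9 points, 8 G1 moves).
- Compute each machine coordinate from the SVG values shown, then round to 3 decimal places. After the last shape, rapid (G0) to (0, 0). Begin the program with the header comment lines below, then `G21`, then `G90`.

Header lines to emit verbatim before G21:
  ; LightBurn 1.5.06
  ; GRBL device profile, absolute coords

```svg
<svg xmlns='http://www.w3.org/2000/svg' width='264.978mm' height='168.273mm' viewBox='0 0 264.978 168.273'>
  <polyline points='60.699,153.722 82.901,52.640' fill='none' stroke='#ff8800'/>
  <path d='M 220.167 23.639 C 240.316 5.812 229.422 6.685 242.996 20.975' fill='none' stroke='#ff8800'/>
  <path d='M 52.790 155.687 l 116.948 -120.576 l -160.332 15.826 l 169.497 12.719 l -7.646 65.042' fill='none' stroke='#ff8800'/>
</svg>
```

1 u = 1 mm; y_m = 168.273 − y.

[1] `<polyline>` line segment, #ff8800→engrave S348 F3274: (60.699,14.551) → (82.901,115.633)

[2] `<path>` cubic bezier, #ff8800→engrave S348 F3274: (220.167,144.634) → (226.376,150.453) → (230.326,154.581) → (232.666,157.079) → (234.047,158.010) → (235.120,157.435) → (236.536,155.417) → (238.944,152.018) → (242.996,147.298)

[3] `<path>` open polyline, #ff8800→engrave S348 F3274: (52.790,12.586) → (169.738,133.162) → (9.406,117.336) → (178.903,104.617) → (171.257,39.575)

; LightBurn 1.5.06
; GRBL device profile, absolute coords
G21
G90
G0 X60.699 Y14.551
M4 S348
G01 X82.901 Y115.633 F3274
M5
G0 X220.167 Y144.634
M4 S348
G01 X226.376 Y150.453 F3274
G01 X230.326 Y154.581
G01 X232.666 Y157.079
G01 X234.047 Y158.010
G01 X235.120 Y157.435
G01 X236.536 Y155.417
G01 X238.944 Y152.018
G01 X242.996 Y147.298
M5
G0 X52.790 Y12.586
M4 S348
G01 X169.738 Y133.162 F3274
G01 X9.406 Y117.336
G01 X178.903 Y104.617
G01 X171.257 Y39.575
M5
G0 X0.000 Y0.000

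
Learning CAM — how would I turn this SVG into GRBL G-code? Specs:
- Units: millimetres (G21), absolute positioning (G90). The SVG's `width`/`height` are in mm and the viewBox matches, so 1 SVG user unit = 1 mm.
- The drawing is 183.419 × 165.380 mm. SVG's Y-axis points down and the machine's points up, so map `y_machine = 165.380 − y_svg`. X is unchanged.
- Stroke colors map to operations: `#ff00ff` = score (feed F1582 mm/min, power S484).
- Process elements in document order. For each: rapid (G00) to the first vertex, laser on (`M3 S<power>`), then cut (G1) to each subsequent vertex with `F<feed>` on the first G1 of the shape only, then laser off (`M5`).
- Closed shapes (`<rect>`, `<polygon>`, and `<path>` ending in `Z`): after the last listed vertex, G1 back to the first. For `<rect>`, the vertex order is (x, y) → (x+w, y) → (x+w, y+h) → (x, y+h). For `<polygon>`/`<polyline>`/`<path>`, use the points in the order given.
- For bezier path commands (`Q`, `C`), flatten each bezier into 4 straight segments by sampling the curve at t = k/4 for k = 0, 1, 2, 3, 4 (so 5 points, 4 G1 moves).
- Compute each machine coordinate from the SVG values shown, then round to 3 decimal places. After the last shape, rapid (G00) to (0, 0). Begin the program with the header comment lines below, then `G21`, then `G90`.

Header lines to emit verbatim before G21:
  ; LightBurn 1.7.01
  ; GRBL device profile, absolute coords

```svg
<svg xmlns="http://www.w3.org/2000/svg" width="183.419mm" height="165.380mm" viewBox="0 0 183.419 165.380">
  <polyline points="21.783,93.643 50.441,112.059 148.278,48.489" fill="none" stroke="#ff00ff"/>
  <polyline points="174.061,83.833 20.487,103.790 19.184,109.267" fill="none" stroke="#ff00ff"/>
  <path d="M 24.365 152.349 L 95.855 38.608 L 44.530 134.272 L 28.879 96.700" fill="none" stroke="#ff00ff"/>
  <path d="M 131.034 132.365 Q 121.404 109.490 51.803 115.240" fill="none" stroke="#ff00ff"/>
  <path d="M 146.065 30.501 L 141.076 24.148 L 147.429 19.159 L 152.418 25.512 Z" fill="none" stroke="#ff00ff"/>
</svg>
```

; LightBurn 1.7.01
; GRBL device profile, absolute coords
G21
G90
G00 X21.783 Y71.737
M3 S484
G1 X50.441 Y53.321 F1582
G1 X148.278 Y116.891
M5
G00 X174.061 Y81.547
M3 S484
G1 X20.487 Y61.590 F1582
G1 X19.184 Y56.113
M5
G00 X24.365 Y13.031
M3 S484
G1 X95.855 Y126.772 F1582
G1 X44.530 Y31.108
G1 X28.879 Y68.680
M5
G00 X131.034 Y33.015
M3 S484
G1 X122.471 Y42.663 F1582
G1 X106.411 Y48.734
G1 X82.855 Y51.226
G1 X51.803 Y50.140
M5
G00 X146.065 Y134.879
M3 S484
G1 X141.076 Y141.232 F1582
G1 X147.429 Y146.221
G1 X152.418 Y139.868
G1 X146.065 Y134.879
M5
G00 X0.000 Y0.000

viewBox `0 0 183.419 165.380` with mm width/height → 1 unit = 1 mm. Flip: y_m = 165.380 − y_svg.

**Shape 1** — `<polyline>` open polyline, stroke `#ff00ff` → score (S484, F1582). Machine vertices: (21.783,71.737) → (50.441,53.321) → (148.278,116.891). Open path.

**Shape 2** — `<polyline>` open polyline, stroke `#ff00ff` → score (S484, F1582). Machine vertices: (174.061,81.547) → (20.487,61.590) → (19.184,56.113). Open path.

**Shape 3** — `<path>` open polyline, stroke `#ff00ff` → score (S484, F1582). Machine vertices: (24.365,13.031) → (95.855,126.772) → (44.530,31.108) → (28.879,68.680). Open path.

**Shape 4** — `<path>` quadratic bezier, stroke `#ff00ff` → score (S484, F1582). Control points (SVG): P0=(131.034,132.365), P1=(121.404,109.490), P2=(51.803,115.240); sampled at t=k/4. Machine vertices: (131.034,33.015) → (122.471,42.663) → (106.411,48.734) → (82.855,51.226) → (51.803,50.140). Open path.

**Shape 5** — `<path>` regular polygon, stroke `#ff00ff` → score (S484, F1582). Machine vertices: (146.065,134.879) → (141.076,141.232) → (147.429,146.221) → (152.418,139.868) → (146.065,134.879). Closed: final G1 returns to the first vertex.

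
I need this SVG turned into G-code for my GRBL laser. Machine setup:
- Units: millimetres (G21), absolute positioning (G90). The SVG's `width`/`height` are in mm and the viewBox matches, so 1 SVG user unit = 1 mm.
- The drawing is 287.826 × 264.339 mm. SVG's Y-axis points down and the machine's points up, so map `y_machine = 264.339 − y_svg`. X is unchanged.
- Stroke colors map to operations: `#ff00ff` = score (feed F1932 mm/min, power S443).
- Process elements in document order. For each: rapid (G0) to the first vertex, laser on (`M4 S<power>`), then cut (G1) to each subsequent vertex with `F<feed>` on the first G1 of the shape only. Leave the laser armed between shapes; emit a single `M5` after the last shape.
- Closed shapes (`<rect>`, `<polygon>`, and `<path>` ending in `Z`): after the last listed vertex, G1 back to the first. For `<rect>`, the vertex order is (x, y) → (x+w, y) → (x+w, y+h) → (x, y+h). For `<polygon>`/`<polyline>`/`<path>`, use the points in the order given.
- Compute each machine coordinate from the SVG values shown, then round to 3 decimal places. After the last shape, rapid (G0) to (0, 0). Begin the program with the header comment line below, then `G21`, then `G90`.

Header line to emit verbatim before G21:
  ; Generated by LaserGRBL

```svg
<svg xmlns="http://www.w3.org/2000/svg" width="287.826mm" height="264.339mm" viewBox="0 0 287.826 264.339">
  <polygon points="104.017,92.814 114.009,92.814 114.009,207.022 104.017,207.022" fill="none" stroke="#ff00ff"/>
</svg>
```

; Generated by LaserGRBL
G21
G90
G0 X104.017 Y171.525
M4 S443
G1 X114.009 Y171.525 F1932
G1 X114.009 Y57.317
G1 X104.017 Y57.317
G1 X104.017 Y171.525
M5
G0 X0.000 Y0.000

1 u = 1 mm; y_m = 264.339 − y.

[1] `<polygon>` rectangle, #ff00ff→score S443 F1932: (104.017,171.525) → (114.009,171.525) → (114.009,57.317) → (104.017,57.317) → (104.017,171.525) (closed)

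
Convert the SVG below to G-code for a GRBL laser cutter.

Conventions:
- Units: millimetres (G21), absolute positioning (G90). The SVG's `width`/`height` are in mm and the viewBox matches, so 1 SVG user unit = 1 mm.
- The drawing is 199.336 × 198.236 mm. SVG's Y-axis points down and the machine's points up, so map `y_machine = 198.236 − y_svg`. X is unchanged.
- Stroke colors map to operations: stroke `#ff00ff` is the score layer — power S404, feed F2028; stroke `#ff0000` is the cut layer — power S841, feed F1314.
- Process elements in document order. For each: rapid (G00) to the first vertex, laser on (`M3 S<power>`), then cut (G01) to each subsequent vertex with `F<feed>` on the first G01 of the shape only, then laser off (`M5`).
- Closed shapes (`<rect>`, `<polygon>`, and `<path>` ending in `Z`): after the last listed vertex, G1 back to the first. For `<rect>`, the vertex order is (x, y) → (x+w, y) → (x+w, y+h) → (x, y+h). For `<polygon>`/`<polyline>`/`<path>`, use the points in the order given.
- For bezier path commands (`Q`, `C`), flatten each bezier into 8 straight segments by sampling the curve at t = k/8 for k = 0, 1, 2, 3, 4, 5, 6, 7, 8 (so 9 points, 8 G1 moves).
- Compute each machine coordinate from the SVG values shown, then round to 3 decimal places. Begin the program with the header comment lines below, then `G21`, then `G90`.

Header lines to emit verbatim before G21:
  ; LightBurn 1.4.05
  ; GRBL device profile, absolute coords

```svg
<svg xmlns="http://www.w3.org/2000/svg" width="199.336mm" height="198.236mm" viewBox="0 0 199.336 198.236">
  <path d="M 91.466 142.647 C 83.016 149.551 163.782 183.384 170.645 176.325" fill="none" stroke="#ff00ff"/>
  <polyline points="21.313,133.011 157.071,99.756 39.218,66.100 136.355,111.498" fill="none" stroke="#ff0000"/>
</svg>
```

; LightBurn 1.4.05
; GRBL device profile, absolute coords
G21
G90
G00 X91.466 Y55.589
M3 S404
G01 X92.161 Y51.870 F2028
G01 X99.308 Y46.422
G01 X110.996 Y40.038
G01 X125.313 Y33.514
G01 X140.348 Y27.644
G01 X154.190 Y23.224
G01 X164.926 Y21.048
G01 X170.645 Y21.911
M5
G00 X21.313 Y65.225
M3 S841
G01 X157.071 Y98.480 F1314
G01 X39.218 Y132.136
G01 X136.355 Y86.738
M5

1 u = 1 mm; y_m = 198.236 − y.

[1] `<path>` cubic bezier, #ff00ff→score S404 F2028: (91.466,55.589) → (92.161,51.870) → (99.308,46.422) → (110.996,40.038) → (125.313,33.514) → (140.348,27.644) → (154.190,23.224) → (164.926,21.048) → (170.645,21.911)

[2] `<polyline>` open polyline, #ff0000→cut S841 F1314: (21.313,65.225) → (157.071,98.480) → (39.218,132.136) → (136.355,86.738)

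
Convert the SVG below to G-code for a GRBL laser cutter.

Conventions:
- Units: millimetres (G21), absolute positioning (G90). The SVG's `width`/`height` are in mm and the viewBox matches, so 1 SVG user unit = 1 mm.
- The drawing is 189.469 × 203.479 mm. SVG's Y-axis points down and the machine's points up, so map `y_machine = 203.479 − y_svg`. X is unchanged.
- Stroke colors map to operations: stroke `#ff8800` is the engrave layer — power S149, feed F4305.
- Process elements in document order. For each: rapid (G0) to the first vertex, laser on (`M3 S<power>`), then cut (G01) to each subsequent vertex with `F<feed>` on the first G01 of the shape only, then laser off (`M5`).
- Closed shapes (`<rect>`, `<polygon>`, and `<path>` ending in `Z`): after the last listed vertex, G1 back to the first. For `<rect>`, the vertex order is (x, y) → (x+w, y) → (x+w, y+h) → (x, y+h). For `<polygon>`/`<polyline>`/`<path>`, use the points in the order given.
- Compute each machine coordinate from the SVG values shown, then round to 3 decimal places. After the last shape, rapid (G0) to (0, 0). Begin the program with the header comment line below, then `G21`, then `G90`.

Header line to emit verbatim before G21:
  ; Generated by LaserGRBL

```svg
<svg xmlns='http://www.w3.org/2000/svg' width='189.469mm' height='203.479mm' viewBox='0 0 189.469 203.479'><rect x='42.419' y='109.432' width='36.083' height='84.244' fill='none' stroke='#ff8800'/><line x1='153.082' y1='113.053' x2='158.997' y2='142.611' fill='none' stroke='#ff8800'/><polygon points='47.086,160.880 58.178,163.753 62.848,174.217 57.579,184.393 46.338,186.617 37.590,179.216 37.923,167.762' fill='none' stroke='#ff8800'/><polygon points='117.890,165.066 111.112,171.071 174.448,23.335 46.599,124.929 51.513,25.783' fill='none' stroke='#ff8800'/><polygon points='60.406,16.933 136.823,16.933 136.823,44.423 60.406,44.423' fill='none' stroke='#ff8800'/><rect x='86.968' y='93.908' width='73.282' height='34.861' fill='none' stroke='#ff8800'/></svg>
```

; Generated by LaserGRBL
G21
G90
G0 X42.419 Y94.047
M3 S149
G01 X78.502 Y94.047 F4305
G01 X78.502 Y9.803
G01 X42.419 Y9.803
G01 X42.419 Y94.047
M5
G0 X153.082 Y90.426
M3 S149
G01 X158.997 Y60.868 F4305
M5
G0 X47.086 Y42.599
M3 S149
G01 X58.178 Y39.726 F4305
G01 X62.848 Y29.262
G01 X57.579 Y19.086
G01 X46.338 Y16.862
G01 X37.590 Y24.263
G01 X37.923 Y35.717
G01 X47.086 Y42.599
M5
G0 X117.890 Y38.413
M3 S149
G01 X111.112 Y32.408 F4305
G01 X174.448 Y180.144
G01 X46.599 Y78.550
G01 X51.513 Y177.696
G01 X117.890 Y38.413
M5
G0 X60.406 Y186.546
M3 S149
G01 X136.823 Y186.546 F4305
G01 X136.823 Y159.056
G01 X60.406 Y159.056
G01 X60.406 Y186.546
M5
G0 X86.968 Y109.571
M3 S149
G01 X160.250 Y109.571 F4305
G01 X160.250 Y74.710
G01 X86.968 Y74.710
G01 X86.968 Y109.571
M5
G0 X0.000 Y0.000

Since the viewBox matches the mm dimensions, user units are millimetres directly. The only transform is the Y-flip y_m = 203.479 − y_svg.

Shape 1 is a rectangle drawn with `<rect>`. Its stroke #ff8800 means engrave at S149, F4305. After flipping Y the toolpath is (42.419,94.047) → (78.502,94.047) → (78.502,9.803) → (42.419,9.803) → (42.419,94.047), returning to the start.

Shape 2 is a line segment drawn with `<line>`. Its stroke #ff8800 means engrave at S149, F4305. After flipping Y the toolpath is (153.082,90.426) → (158.997,60.868).

Shape 3 is a regular polygon drawn with `<polygon>`. Its stroke #ff8800 means engrave at S149, F4305. After flipping Y the toolpath is (47.086,42.599) → (58.178,39.726) → (62.848,29.262) → (57.579,19.086) → (46.338,16.862) → (37.590,24.263) → (37.923,35.717) → (47.086,42.599), returning to the start.

Shape 4 is a closed polygon drawn with `<polygon>`. Its stroke #ff8800 means engrave at S149, F4305. After flipping Y the toolpath is (117.890,38.413) → (111.112,32.408) → (174.448,180.144) → (46.599,78.550) → (51.513,177.696) → (117.890,38.413), returning to the start.

Shape 5 is a rectangle drawn with `<polygon>`. Its stroke #ff8800 means engrave at S149, F4305. After flipping Y the toolpath is (60.406,186.546) → (136.823,186.546) → (136.823,159.056) → (60.406,159.056) → (60.406,186.546), returning to the start.

Shape 6 is a rectangle drawn with `<rect>`. Its stroke #ff8800 means engrave at S149, F4305. After flipping Y the toolpath is (86.968,109.571) → (160.250,109.571) → (160.250,74.710) → (86.968,74.710) → (86.968,109.571), returning to the start.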